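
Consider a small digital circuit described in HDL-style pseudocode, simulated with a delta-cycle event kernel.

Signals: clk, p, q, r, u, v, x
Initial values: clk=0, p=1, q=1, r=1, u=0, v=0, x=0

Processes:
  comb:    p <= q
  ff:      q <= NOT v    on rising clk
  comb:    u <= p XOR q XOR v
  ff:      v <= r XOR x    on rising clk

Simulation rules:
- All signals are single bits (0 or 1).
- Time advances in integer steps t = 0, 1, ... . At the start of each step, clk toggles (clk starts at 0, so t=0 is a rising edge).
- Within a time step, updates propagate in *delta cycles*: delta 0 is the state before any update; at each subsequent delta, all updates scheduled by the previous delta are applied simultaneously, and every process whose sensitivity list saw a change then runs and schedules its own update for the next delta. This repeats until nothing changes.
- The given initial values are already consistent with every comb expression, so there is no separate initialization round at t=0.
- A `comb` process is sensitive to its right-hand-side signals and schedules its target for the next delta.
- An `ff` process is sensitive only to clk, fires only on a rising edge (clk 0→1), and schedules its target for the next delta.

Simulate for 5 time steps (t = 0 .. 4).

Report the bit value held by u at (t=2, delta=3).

t0.Δ0 x=0 clk=0 v=0 p=1 u=0 q=1 r=1
t0.Δ1 x=0 clk=1 v=0 p=1 u=0 q=1 r=1
t0.Δ2 x=0 clk=1 v=1 p=1 u=0 q=1 r=1
t0.Δ3 x=0 clk=1 v=1 p=1 u=1 q=1 r=1
t1.Δ0 x=0 clk=1 v=1 p=1 u=1 q=1 r=1
t1.Δ1 x=0 clk=0 v=1 p=1 u=1 q=1 r=1
t2.Δ0 x=0 clk=0 v=1 p=1 u=1 q=1 r=1
t2.Δ1 x=0 clk=1 v=1 p=1 u=1 q=1 r=1
t2.Δ2 x=0 clk=1 v=1 p=1 u=1 q=0 r=1
t2.Δ3 x=0 clk=1 v=1 p=0 u=0 q=0 r=1
t2.Δ4 x=0 clk=1 v=1 p=0 u=1 q=0 r=1
t3.Δ0 x=0 clk=1 v=1 p=0 u=1 q=0 r=1
t3.Δ1 x=0 clk=0 v=1 p=0 u=1 q=0 r=1
t4.Δ0 x=0 clk=0 v=1 p=0 u=1 q=0 r=1
t4.Δ1 x=0 clk=1 v=1 p=0 u=1 q=0 r=1

0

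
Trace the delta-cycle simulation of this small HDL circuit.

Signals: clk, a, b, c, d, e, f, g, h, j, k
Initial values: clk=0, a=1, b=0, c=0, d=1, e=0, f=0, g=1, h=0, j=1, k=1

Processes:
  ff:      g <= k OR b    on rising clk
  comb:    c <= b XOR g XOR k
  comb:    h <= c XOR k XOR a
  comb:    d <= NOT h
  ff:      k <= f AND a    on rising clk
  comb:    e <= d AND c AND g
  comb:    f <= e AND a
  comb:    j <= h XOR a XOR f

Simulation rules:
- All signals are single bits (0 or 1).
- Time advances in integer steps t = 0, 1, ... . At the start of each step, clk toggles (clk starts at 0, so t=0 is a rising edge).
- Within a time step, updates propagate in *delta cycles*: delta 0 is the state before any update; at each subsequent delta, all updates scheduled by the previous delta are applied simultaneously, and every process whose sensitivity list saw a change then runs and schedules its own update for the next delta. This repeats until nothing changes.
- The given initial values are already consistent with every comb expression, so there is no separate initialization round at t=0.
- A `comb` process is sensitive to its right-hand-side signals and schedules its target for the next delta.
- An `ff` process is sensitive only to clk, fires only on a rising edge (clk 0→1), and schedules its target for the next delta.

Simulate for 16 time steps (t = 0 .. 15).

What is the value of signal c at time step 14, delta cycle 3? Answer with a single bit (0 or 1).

[bits: h,e,j,clk,a,b,c,g,d,k,f]
t=0: Δ0=00101001110 Δ1=00111001110 Δ2=00111001100 Δ3=10111011100 Δ4=01011011000 Δ5=00111011101 Δ6=01011011100 Δ7=01111011101 Δ8=01011011101 | 8Δ
t=1: Δ0=01011011101 Δ1=01001011101 | 1Δ
t=2: Δ0=01001011101 Δ1=01011011101 Δ2=01011010111 Δ3=10011010111 Δ4=10111010010 Δ5=10011010010 | 5Δ
t=3: Δ0=10011010010 Δ1=10001010010 | 1Δ
t=4: Δ0=10001010010 Δ1=10011010010 Δ2=10011011000 Δ3=00011011000 Δ4=00111011100 Δ5=01111011100 Δ6=01111011101 Δ7=01011011101 | 7Δ
t=5: Δ0=01011011101 Δ1=01001011101 | 1Δ
t=6: Δ0=01001011101 Δ1=01011011101 Δ2=01011010111 Δ3=10011010111 Δ4=10111010010 Δ5=10011010010 | 5Δ
t=7: Δ0=10011010010 Δ1=10001010010 | 1Δ
t=8: Δ0=10001010010 Δ1=10011010010 Δ2=10011011000 Δ3=00011011000 Δ4=00111011100 Δ5=01111011100 Δ6=01111011101 Δ7=01011011101 | 7Δ
t=9: Δ0=01011011101 Δ1=01001011101 | 1Δ
t=10: Δ0=01001011101 Δ1=01011011101 Δ2=01011010111 Δ3=10011010111 Δ4=10111010010 Δ5=10011010010 | 5Δ
t=11: Δ0=10011010010 Δ1=10001010010 | 1Δ
t=12: Δ0=10001010010 Δ1=10011010010 Δ2=10011011000 Δ3=00011011000 Δ4=00111011100 Δ5=01111011100 Δ6=01111011101 Δ7=01011011101 | 7Δ
t=13: Δ0=01011011101 Δ1=01001011101 | 1Δ
t=14: Δ0=01001011101 Δ1=01011011101 Δ2=01011010111 Δ3=10011010111 Δ4=10111010010 Δ5=10011010010 | 5Δ
t=15: Δ0=10011010010 Δ1=10001010010 | 1Δ

1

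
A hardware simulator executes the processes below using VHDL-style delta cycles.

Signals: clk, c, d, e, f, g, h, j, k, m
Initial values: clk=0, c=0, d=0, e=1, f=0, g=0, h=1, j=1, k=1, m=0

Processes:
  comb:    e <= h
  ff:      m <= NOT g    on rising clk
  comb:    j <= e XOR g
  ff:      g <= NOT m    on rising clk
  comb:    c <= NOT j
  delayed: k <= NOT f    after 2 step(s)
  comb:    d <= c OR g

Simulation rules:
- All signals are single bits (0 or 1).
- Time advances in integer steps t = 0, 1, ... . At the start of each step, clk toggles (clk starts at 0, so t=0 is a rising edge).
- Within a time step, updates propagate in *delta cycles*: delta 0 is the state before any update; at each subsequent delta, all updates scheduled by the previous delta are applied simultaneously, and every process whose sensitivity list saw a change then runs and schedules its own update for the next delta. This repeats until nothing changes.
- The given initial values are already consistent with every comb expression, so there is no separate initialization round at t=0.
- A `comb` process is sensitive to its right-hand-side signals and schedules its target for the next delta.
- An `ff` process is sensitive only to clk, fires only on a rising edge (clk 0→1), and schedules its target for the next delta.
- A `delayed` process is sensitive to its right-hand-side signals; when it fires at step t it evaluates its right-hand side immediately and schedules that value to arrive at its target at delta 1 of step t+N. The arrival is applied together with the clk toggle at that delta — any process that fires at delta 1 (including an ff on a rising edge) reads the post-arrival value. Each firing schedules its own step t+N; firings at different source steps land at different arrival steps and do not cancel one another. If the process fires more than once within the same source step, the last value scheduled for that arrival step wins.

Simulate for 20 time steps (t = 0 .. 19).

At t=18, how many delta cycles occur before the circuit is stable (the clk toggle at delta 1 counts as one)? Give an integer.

[bits: j,c,k,d,h,f,m,clk,e,g]
t=0: Δ0=1010100010 Δ1=1010100110 Δ2=1010101111 Δ3=0011101111 Δ4=0111101111 | 4Δ
t=1: Δ0=0111101111 Δ1=0111101011 | 1Δ
t=2: Δ0=0111101011 Δ1=0111101111 Δ2=0111100110 Δ3=1111100110 Δ4=1011100110 Δ5=1010100110 | 5Δ
t=3: Δ0=1010100110 Δ1=1010100010 | 1Δ
t=4: Δ0=1010100010 Δ1=1010100110 Δ2=1010101111 Δ3=0011101111 Δ4=0111101111 | 4Δ
t=5: Δ0=0111101111 Δ1=0111101011 | 1Δ
t=6: Δ0=0111101011 Δ1=0111101111 Δ2=0111100110 Δ3=1111100110 Δ4=1011100110 Δ5=1010100110 | 5Δ
t=7: Δ0=1010100110 Δ1=1010100010 | 1Δ
t=8: Δ0=1010100010 Δ1=1010100110 Δ2=1010101111 Δ3=0011101111 Δ4=0111101111 | 4Δ
t=9: Δ0=0111101111 Δ1=0111101011 | 1Δ
t=10: Δ0=0111101011 Δ1=0111101111 Δ2=0111100110 Δ3=1111100110 Δ4=1011100110 Δ5=1010100110 | 5Δ
t=11: Δ0=1010100110 Δ1=1010100010 | 1Δ
t=12: Δ0=1010100010 Δ1=1010100110 Δ2=1010101111 Δ3=0011101111 Δ4=0111101111 | 4Δ
t=13: Δ0=0111101111 Δ1=0111101011 | 1Δ
t=14: Δ0=0111101011 Δ1=0111101111 Δ2=0111100110 Δ3=1111100110 Δ4=1011100110 Δ5=1010100110 | 5Δ
t=15: Δ0=1010100110 Δ1=1010100010 | 1Δ
t=16: Δ0=1010100010 Δ1=1010100110 Δ2=1010101111 Δ3=0011101111 Δ4=0111101111 | 4Δ
t=17: Δ0=0111101111 Δ1=0111101011 | 1Δ
t=18: Δ0=0111101011 Δ1=0111101111 Δ2=0111100110 Δ3=1111100110 Δ4=1011100110 Δ5=1010100110 | 5Δ
t=19: Δ0=1010100110 Δ1=1010100010 | 1Δ

5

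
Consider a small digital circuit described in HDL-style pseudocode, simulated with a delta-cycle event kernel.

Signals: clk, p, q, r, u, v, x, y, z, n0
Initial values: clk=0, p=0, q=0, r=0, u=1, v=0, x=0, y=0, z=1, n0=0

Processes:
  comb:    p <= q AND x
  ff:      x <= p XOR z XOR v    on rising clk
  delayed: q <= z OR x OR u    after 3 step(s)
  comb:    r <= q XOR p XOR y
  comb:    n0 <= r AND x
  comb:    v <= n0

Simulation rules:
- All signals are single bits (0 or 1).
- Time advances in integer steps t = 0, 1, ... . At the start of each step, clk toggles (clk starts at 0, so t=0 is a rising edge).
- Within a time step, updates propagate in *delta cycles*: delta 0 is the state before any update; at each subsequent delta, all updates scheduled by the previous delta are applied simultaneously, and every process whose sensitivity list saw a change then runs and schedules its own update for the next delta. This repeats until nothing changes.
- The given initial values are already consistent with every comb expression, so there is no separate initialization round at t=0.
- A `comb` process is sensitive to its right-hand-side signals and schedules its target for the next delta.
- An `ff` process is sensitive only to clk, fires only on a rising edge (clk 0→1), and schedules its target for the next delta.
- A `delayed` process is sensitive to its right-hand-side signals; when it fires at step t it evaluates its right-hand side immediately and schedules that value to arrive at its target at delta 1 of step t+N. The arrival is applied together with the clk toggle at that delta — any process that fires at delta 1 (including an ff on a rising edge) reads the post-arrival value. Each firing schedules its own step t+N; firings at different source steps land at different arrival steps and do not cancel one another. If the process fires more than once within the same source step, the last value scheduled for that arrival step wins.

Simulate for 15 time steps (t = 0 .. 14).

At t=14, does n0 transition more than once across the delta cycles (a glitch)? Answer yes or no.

[bits: z,r,u,n0,v,clk,x,p,y,q]
t=0: Δ0=1010000000 Δ1=1010010000 Δ2=1010011000 | 2Δ
t=1: Δ0=1010011000 Δ1=1010001000 | 1Δ
t=2: Δ0=1010001000 Δ1=1010011000 | 1Δ
t=3: Δ0=1010011000 Δ1=1010001001 Δ2=1110001101 Δ3=1011001101 Δ4=1010101101 Δ5=1010001101 | 5Δ
t=4: Δ0=1010001101 Δ1=1010011101 Δ2=1010010101 Δ3=1010010001 Δ4=1110010001 | 4Δ
t=5: Δ0=1110010001 Δ1=1110000001 | 1Δ
t=6: Δ0=1110000001 Δ1=1110010001 Δ2=1110011001 Δ3=1111011101 Δ4=1011111101 Δ5=1010111101 Δ6=1010011101 | 6Δ
t=7: Δ0=1010011101 Δ1=1010001101 | 1Δ
t=8: Δ0=1010001101 Δ1=1010011101 Δ2=1010010101 Δ3=1010010001 Δ4=1110010001 | 4Δ
t=9: Δ0=1110010001 Δ1=1110000001 | 1Δ
t=10: Δ0=1110000001 Δ1=1110010001 Δ2=1110011001 Δ3=1111011101 Δ4=1011111101 Δ5=1010111101 Δ6=1010011101 | 6Δ
t=11: Δ0=1010011101 Δ1=1010001101 | 1Δ
t=12: Δ0=1010001101 Δ1=1010011101 Δ2=1010010101 Δ3=1010010001 Δ4=1110010001 | 4Δ
t=13: Δ0=1110010001 Δ1=1110000001 | 1Δ
t=14: Δ0=1110000001 Δ1=1110010001 Δ2=1110011001 Δ3=1111011101 Δ4=1011111101 Δ5=1010111101 Δ6=1010011101 | 6Δ

yes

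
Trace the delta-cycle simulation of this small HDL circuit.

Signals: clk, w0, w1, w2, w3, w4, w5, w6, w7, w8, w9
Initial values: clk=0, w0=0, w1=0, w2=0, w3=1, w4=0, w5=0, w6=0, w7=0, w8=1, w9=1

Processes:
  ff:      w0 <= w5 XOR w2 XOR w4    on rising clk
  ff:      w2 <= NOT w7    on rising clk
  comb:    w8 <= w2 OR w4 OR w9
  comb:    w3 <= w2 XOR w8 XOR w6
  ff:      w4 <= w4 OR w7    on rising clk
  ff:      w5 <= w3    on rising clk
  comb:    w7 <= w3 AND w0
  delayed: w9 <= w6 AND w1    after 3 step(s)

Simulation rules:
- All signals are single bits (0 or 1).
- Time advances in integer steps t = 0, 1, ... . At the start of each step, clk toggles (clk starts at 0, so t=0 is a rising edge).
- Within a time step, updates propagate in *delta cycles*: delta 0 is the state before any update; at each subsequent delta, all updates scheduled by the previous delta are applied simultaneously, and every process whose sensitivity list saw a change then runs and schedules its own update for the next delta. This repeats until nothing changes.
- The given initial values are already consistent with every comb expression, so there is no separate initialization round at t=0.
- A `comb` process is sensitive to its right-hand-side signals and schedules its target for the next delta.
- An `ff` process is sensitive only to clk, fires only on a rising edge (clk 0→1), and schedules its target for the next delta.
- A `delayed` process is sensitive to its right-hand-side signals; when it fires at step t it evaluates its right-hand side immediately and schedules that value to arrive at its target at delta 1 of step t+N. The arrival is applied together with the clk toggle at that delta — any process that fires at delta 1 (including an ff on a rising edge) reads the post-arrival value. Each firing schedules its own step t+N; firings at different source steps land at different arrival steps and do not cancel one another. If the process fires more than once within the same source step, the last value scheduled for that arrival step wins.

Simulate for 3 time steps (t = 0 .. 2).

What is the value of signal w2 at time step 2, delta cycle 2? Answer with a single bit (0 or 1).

1

t0.Δ0 w4=0 w2=0 w0=0 w9=1 w3=1 w7=0 clk=0 w8=1 w6=0 w5=0 w1=0
t0.Δ1 w4=0 w2=0 w0=0 w9=1 w3=1 w7=0 clk=1 w8=1 w6=0 w5=0 w1=0
t0.Δ2 w4=0 w2=1 w0=0 w9=1 w3=1 w7=0 clk=1 w8=1 w6=0 w5=1 w1=0
t0.Δ3 w4=0 w2=1 w0=0 w9=1 w3=0 w7=0 clk=1 w8=1 w6=0 w5=1 w1=0
t1.Δ0 w4=0 w2=1 w0=0 w9=1 w3=0 w7=0 clk=1 w8=1 w6=0 w5=1 w1=0
t1.Δ1 w4=0 w2=1 w0=0 w9=1 w3=0 w7=0 clk=0 w8=1 w6=0 w5=1 w1=0
t2.Δ0 w4=0 w2=1 w0=0 w9=1 w3=0 w7=0 clk=0 w8=1 w6=0 w5=1 w1=0
t2.Δ1 w4=0 w2=1 w0=0 w9=1 w3=0 w7=0 clk=1 w8=1 w6=0 w5=1 w1=0
t2.Δ2 w4=0 w2=1 w0=0 w9=1 w3=0 w7=0 clk=1 w8=1 w6=0 w5=0 w1=0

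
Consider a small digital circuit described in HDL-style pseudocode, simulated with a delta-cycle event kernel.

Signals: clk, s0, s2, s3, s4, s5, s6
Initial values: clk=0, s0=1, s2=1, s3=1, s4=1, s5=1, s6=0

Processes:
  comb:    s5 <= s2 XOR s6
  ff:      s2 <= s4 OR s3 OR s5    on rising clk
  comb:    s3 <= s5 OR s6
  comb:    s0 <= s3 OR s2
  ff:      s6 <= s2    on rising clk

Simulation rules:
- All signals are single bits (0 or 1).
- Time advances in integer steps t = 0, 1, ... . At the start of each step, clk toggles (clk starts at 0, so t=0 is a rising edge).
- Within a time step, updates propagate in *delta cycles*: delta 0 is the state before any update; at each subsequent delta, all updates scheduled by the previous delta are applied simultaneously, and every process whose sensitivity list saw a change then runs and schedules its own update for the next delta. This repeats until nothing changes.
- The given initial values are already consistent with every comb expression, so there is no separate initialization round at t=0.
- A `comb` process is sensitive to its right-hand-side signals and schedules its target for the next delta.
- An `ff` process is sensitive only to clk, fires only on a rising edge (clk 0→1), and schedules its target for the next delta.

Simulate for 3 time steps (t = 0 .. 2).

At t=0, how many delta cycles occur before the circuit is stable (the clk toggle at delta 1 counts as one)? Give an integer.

t=0 Δ0: s0=1 s3=1 s4=1 s2=1 s6=0 clk=0 s5=1
  Δ1: clk:0→1
  Δ2: s6:0→1
  Δ3: s5:1→0
  (3Δ to stable)
t=1 Δ0: s0=1 s3=1 s4=1 s2=1 s6=1 clk=1 s5=0
  Δ1: clk:1→0
  (1Δ to stable)
t=2 Δ0: s0=1 s3=1 s4=1 s2=1 s6=1 clk=0 s5=0
  Δ1: clk:0→1
  (1Δ to stable)

3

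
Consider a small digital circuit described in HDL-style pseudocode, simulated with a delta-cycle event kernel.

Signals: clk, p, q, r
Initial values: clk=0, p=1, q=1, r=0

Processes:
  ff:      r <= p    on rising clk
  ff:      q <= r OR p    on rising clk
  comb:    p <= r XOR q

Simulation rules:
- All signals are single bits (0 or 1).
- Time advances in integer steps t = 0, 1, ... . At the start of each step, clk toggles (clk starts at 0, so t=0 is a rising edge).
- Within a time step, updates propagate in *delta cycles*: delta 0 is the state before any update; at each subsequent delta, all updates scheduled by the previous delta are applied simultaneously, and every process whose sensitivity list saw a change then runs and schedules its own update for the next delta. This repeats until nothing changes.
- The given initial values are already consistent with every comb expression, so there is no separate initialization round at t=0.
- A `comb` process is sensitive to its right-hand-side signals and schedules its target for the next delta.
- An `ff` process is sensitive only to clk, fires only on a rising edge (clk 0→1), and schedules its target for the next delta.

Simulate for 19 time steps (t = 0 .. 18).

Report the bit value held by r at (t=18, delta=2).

t=0 Δ0: p=1 clk=0 q=1 r=0
  Δ1: clk:0→1
  Δ2: r:0→1
  Δ3: p:1→0
  (3Δ to stable)
t=1 Δ0: p=0 clk=1 q=1 r=1
  Δ1: clk:1→0
  (1Δ to stable)
t=2 Δ0: p=0 clk=0 q=1 r=1
  Δ1: clk:0→1
  Δ2: r:1→0
  Δ3: p:0→1
  (3Δ to stable)
t=3 Δ0: p=1 clk=1 q=1 r=0
  Δ1: clk:1→0
  (1Δ to stable)
t=4 Δ0: p=1 clk=0 q=1 r=0
  Δ1: clk:0→1
  Δ2: r:0→1
  Δ3: p:1→0
  (3Δ to stable)
t=5 Δ0: p=0 clk=1 q=1 r=1
  Δ1: clk:1→0
  (1Δ to stable)
t=6 Δ0: p=0 clk=0 q=1 r=1
  Δ1: clk:0→1
  Δ2: r:1→0
  Δ3: p:0→1
  (3Δ to stable)
t=7 Δ0: p=1 clk=1 q=1 r=0
  Δ1: clk:1→0
  (1Δ to stable)
t=8 Δ0: p=1 clk=0 q=1 r=0
  Δ1: clk:0→1
  Δ2: r:0→1
  Δ3: p:1→0
  (3Δ to stable)
t=9 Δ0: p=0 clk=1 q=1 r=1
  Δ1: clk:1→0
  (1Δ to stable)
t=10 Δ0: p=0 clk=0 q=1 r=1
  Δ1: clk:0→1
  Δ2: r:1→0
  Δ3: p:0→1
  (3Δ to stable)
t=11 Δ0: p=1 clk=1 q=1 r=0
  Δ1: clk:1→0
  (1Δ to stable)
t=12 Δ0: p=1 clk=0 q=1 r=0
  Δ1: clk:0→1
  Δ2: r:0→1
  Δ3: p:1→0
  (3Δ to stable)
t=13 Δ0: p=0 clk=1 q=1 r=1
  Δ1: clk:1→0
  (1Δ to stable)
t=14 Δ0: p=0 clk=0 q=1 r=1
  Δ1: clk:0→1
  Δ2: r:1→0
  Δ3: p:0→1
  (3Δ to stable)
t=15 Δ0: p=1 clk=1 q=1 r=0
  Δ1: clk:1→0
  (1Δ to stable)
t=16 Δ0: p=1 clk=0 q=1 r=0
  Δ1: clk:0→1
  Δ2: r:0→1
  Δ3: p:1→0
  (3Δ to stable)
t=17 Δ0: p=0 clk=1 q=1 r=1
  Δ1: clk:1→0
  (1Δ to stable)
t=18 Δ0: p=0 clk=0 q=1 r=1
  Δ1: clk:0→1
  Δ2: r:1→0
  Δ3: p:0→1
  (3Δ to stable)

0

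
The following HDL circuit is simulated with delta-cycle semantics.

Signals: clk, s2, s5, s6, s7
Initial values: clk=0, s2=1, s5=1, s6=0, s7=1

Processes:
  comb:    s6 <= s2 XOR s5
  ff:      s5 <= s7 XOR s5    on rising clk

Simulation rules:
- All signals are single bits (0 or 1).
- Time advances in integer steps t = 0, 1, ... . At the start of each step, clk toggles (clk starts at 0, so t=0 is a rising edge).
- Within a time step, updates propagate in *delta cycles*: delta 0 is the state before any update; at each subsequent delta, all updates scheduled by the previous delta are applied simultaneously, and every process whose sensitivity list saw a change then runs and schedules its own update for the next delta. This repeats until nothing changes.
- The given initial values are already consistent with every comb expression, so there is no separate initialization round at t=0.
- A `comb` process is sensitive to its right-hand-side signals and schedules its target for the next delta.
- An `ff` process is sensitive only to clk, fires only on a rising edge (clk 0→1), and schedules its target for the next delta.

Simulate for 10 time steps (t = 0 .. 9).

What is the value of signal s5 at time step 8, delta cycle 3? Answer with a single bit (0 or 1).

0

[bits: s6,s2,s5,s7,clk]
t=0: Δ0=01110 Δ1=01111 Δ2=01011 Δ3=11011 | 3Δ
t=1: Δ0=11011 Δ1=11010 | 1Δ
t=2: Δ0=11010 Δ1=11011 Δ2=11111 Δ3=01111 | 3Δ
t=3: Δ0=01111 Δ1=01110 | 1Δ
t=4: Δ0=01110 Δ1=01111 Δ2=01011 Δ3=11011 | 3Δ
t=5: Δ0=11011 Δ1=11010 | 1Δ
t=6: Δ0=11010 Δ1=11011 Δ2=11111 Δ3=01111 | 3Δ
t=7: Δ0=01111 Δ1=01110 | 1Δ
t=8: Δ0=01110 Δ1=01111 Δ2=01011 Δ3=11011 | 3Δ
t=9: Δ0=11011 Δ1=11010 | 1Δ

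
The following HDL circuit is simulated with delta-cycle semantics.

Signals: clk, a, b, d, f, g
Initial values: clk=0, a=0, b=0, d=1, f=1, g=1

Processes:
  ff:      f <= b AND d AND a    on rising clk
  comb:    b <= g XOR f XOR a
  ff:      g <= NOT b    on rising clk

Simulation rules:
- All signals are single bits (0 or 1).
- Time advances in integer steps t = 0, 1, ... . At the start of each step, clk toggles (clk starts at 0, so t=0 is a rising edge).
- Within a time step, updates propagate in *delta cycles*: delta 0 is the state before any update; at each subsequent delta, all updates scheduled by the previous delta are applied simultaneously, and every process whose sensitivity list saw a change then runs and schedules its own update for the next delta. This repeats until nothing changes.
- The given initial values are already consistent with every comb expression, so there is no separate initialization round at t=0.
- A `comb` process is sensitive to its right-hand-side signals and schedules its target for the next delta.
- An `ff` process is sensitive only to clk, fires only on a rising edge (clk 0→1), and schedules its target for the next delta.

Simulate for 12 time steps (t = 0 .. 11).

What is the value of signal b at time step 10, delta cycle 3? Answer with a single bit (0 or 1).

0

t=0 Δ0: f=1 b=0 g=1 clk=0 a=0 d=1
  Δ1: clk:0→1
  Δ2: f:1→0
  Δ3: b:0→1
  (3Δ to stable)
t=1 Δ0: f=0 b=1 g=1 clk=1 a=0 d=1
  Δ1: clk:1→0
  (1Δ to stable)
t=2 Δ0: f=0 b=1 g=1 clk=0 a=0 d=1
  Δ1: clk:0→1
  Δ2: g:1→0
  Δ3: b:1→0
  (3Δ to stable)
t=3 Δ0: f=0 b=0 g=0 clk=1 a=0 d=1
  Δ1: clk:1→0
  (1Δ to stable)
t=4 Δ0: f=0 b=0 g=0 clk=0 a=0 d=1
  Δ1: clk:0→1
  Δ2: g:0→1
  Δ3: b:0→1
  (3Δ to stable)
t=5 Δ0: f=0 b=1 g=1 clk=1 a=0 d=1
  Δ1: clk:1→0
  (1Δ to stable)
t=6 Δ0: f=0 b=1 g=1 clk=0 a=0 d=1
  Δ1: clk:0→1
  Δ2: g:1→0
  Δ3: b:1→0
  (3Δ to stable)
t=7 Δ0: f=0 b=0 g=0 clk=1 a=0 d=1
  Δ1: clk:1→0
  (1Δ to stable)
t=8 Δ0: f=0 b=0 g=0 clk=0 a=0 d=1
  Δ1: clk:0→1
  Δ2: g:0→1
  Δ3: b:0→1
  (3Δ to stable)
t=9 Δ0: f=0 b=1 g=1 clk=1 a=0 d=1
  Δ1: clk:1→0
  (1Δ to stable)
t=10 Δ0: f=0 b=1 g=1 clk=0 a=0 d=1
  Δ1: clk:0→1
  Δ2: g:1→0
  Δ3: b:1→0
  (3Δ to stable)
t=11 Δ0: f=0 b=0 g=0 clk=1 a=0 d=1
  Δ1: clk:1→0
  (1Δ to stable)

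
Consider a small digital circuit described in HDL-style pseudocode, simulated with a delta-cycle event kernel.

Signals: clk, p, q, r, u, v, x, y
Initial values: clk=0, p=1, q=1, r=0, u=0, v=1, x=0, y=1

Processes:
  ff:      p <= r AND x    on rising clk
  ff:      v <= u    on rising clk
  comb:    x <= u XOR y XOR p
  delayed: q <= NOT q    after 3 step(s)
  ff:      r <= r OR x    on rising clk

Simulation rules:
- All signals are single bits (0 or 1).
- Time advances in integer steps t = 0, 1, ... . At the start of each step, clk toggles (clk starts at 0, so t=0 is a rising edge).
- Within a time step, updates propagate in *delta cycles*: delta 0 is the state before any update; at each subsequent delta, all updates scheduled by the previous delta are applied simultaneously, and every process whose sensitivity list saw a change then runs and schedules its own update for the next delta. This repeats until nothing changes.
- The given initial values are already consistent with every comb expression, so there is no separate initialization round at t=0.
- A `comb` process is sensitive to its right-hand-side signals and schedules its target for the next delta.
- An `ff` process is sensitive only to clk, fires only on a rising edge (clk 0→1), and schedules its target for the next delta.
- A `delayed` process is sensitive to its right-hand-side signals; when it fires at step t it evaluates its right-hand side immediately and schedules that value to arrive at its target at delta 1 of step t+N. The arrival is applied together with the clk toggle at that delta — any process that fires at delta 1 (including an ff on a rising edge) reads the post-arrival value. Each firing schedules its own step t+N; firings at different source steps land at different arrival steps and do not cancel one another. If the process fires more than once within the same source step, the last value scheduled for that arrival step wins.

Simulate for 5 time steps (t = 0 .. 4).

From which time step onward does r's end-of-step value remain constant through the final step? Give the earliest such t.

2

t0.Δ0 p=1 clk=0 q=1 x=0 y=1 u=0 v=1 r=0
t0.Δ1 p=1 clk=1 q=1 x=0 y=1 u=0 v=1 r=0
t0.Δ2 p=0 clk=1 q=1 x=0 y=1 u=0 v=0 r=0
t0.Δ3 p=0 clk=1 q=1 x=1 y=1 u=0 v=0 r=0
t1.Δ0 p=0 clk=1 q=1 x=1 y=1 u=0 v=0 r=0
t1.Δ1 p=0 clk=0 q=1 x=1 y=1 u=0 v=0 r=0
t2.Δ0 p=0 clk=0 q=1 x=1 y=1 u=0 v=0 r=0
t2.Δ1 p=0 clk=1 q=1 x=1 y=1 u=0 v=0 r=0
t2.Δ2 p=0 clk=1 q=1 x=1 y=1 u=0 v=0 r=1
t3.Δ0 p=0 clk=1 q=1 x=1 y=1 u=0 v=0 r=1
t3.Δ1 p=0 clk=0 q=1 x=1 y=1 u=0 v=0 r=1
t4.Δ0 p=0 clk=0 q=1 x=1 y=1 u=0 v=0 r=1
t4.Δ1 p=0 clk=1 q=1 x=1 y=1 u=0 v=0 r=1
t4.Δ2 p=1 clk=1 q=1 x=1 y=1 u=0 v=0 r=1
t4.Δ3 p=1 clk=1 q=1 x=0 y=1 u=0 v=0 r=1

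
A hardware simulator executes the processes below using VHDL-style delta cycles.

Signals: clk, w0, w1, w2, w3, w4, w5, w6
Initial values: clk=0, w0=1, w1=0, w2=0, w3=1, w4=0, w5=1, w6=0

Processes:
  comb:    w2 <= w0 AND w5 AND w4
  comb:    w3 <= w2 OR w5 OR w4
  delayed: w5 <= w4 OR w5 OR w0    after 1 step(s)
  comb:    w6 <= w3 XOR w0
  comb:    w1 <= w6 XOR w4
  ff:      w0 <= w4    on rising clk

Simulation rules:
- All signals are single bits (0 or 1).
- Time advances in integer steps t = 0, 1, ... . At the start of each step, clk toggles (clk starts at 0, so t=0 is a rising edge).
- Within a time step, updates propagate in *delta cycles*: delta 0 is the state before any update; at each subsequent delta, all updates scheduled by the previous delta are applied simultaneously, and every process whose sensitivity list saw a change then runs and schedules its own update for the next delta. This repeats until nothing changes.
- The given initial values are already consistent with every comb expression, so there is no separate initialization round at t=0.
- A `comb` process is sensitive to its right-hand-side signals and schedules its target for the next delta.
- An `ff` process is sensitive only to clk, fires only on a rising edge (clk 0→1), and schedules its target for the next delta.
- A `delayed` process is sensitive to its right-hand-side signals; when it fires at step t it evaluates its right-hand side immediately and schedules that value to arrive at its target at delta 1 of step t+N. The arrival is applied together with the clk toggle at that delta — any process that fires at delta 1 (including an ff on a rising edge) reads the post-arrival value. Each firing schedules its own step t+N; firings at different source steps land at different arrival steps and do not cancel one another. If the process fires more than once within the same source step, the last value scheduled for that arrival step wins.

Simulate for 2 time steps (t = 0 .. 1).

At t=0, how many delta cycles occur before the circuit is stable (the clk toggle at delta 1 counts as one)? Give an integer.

t=0 Δ0: w3=1 clk=0 w4=0 w6=0 w2=0 w5=1 w1=0 w0=1
  Δ1: clk:0→1
  Δ2: w0:1→0
  Δ3: w6:0→1
  Δ4: w1:0→1
  (4Δ to stable)
t=1 Δ0: w3=1 clk=1 w4=0 w6=1 w2=0 w5=1 w1=1 w0=0
  Δ1: clk:1→0
  (1Δ to stable)

4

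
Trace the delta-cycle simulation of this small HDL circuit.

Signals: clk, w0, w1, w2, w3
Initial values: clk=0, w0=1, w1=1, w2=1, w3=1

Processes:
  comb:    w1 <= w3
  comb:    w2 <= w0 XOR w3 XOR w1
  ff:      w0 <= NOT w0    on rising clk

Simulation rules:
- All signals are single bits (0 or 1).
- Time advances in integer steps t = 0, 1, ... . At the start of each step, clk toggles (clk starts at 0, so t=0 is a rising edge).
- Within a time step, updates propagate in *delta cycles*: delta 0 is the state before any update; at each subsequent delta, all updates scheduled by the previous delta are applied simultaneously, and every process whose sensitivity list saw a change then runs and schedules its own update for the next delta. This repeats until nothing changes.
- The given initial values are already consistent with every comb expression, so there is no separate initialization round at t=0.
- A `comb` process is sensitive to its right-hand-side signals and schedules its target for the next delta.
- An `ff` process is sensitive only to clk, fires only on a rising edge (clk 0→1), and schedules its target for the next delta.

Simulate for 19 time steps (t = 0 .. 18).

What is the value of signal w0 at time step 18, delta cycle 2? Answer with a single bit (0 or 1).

1

t0.Δ0 w3=1 w2=1 w1=1 clk=0 w0=1
t0.Δ1 w3=1 w2=1 w1=1 clk=1 w0=1
t0.Δ2 w3=1 w2=1 w1=1 clk=1 w0=0
t0.Δ3 w3=1 w2=0 w1=1 clk=1 w0=0
t1.Δ0 w3=1 w2=0 w1=1 clk=1 w0=0
t1.Δ1 w3=1 w2=0 w1=1 clk=0 w0=0
t2.Δ0 w3=1 w2=0 w1=1 clk=0 w0=0
t2.Δ1 w3=1 w2=0 w1=1 clk=1 w0=0
t2.Δ2 w3=1 w2=0 w1=1 clk=1 w0=1
t2.Δ3 w3=1 w2=1 w1=1 clk=1 w0=1
t3.Δ0 w3=1 w2=1 w1=1 clk=1 w0=1
t3.Δ1 w3=1 w2=1 w1=1 clk=0 w0=1
t4.Δ0 w3=1 w2=1 w1=1 clk=0 w0=1
t4.Δ1 w3=1 w2=1 w1=1 clk=1 w0=1
t4.Δ2 w3=1 w2=1 w1=1 clk=1 w0=0
t4.Δ3 w3=1 w2=0 w1=1 clk=1 w0=0
t5.Δ0 w3=1 w2=0 w1=1 clk=1 w0=0
t5.Δ1 w3=1 w2=0 w1=1 clk=0 w0=0
t6.Δ0 w3=1 w2=0 w1=1 clk=0 w0=0
t6.Δ1 w3=1 w2=0 w1=1 clk=1 w0=0
t6.Δ2 w3=1 w2=0 w1=1 clk=1 w0=1
t6.Δ3 w3=1 w2=1 w1=1 clk=1 w0=1
t7.Δ0 w3=1 w2=1 w1=1 clk=1 w0=1
t7.Δ1 w3=1 w2=1 w1=1 clk=0 w0=1
t8.Δ0 w3=1 w2=1 w1=1 clk=0 w0=1
t8.Δ1 w3=1 w2=1 w1=1 clk=1 w0=1
t8.Δ2 w3=1 w2=1 w1=1 clk=1 w0=0
t8.Δ3 w3=1 w2=0 w1=1 clk=1 w0=0
t9.Δ0 w3=1 w2=0 w1=1 clk=1 w0=0
t9.Δ1 w3=1 w2=0 w1=1 clk=0 w0=0
t10.Δ0 w3=1 w2=0 w1=1 clk=0 w0=0
t10.Δ1 w3=1 w2=0 w1=1 clk=1 w0=0
t10.Δ2 w3=1 w2=0 w1=1 clk=1 w0=1
t10.Δ3 w3=1 w2=1 w1=1 clk=1 w0=1
t11.Δ0 w3=1 w2=1 w1=1 clk=1 w0=1
t11.Δ1 w3=1 w2=1 w1=1 clk=0 w0=1
t12.Δ0 w3=1 w2=1 w1=1 clk=0 w0=1
t12.Δ1 w3=1 w2=1 w1=1 clk=1 w0=1
t12.Δ2 w3=1 w2=1 w1=1 clk=1 w0=0
t12.Δ3 w3=1 w2=0 w1=1 clk=1 w0=0
t13.Δ0 w3=1 w2=0 w1=1 clk=1 w0=0
t13.Δ1 w3=1 w2=0 w1=1 clk=0 w0=0
t14.Δ0 w3=1 w2=0 w1=1 clk=0 w0=0
t14.Δ1 w3=1 w2=0 w1=1 clk=1 w0=0
t14.Δ2 w3=1 w2=0 w1=1 clk=1 w0=1
t14.Δ3 w3=1 w2=1 w1=1 clk=1 w0=1
t15.Δ0 w3=1 w2=1 w1=1 clk=1 w0=1
t15.Δ1 w3=1 w2=1 w1=1 clk=0 w0=1
t16.Δ0 w3=1 w2=1 w1=1 clk=0 w0=1
t16.Δ1 w3=1 w2=1 w1=1 clk=1 w0=1
t16.Δ2 w3=1 w2=1 w1=1 clk=1 w0=0
t16.Δ3 w3=1 w2=0 w1=1 clk=1 w0=0
t17.Δ0 w3=1 w2=0 w1=1 clk=1 w0=0
t17.Δ1 w3=1 w2=0 w1=1 clk=0 w0=0
t18.Δ0 w3=1 w2=0 w1=1 clk=0 w0=0
t18.Δ1 w3=1 w2=0 w1=1 clk=1 w0=0
t18.Δ2 w3=1 w2=0 w1=1 clk=1 w0=1
t18.Δ3 w3=1 w2=1 w1=1 clk=1 w0=1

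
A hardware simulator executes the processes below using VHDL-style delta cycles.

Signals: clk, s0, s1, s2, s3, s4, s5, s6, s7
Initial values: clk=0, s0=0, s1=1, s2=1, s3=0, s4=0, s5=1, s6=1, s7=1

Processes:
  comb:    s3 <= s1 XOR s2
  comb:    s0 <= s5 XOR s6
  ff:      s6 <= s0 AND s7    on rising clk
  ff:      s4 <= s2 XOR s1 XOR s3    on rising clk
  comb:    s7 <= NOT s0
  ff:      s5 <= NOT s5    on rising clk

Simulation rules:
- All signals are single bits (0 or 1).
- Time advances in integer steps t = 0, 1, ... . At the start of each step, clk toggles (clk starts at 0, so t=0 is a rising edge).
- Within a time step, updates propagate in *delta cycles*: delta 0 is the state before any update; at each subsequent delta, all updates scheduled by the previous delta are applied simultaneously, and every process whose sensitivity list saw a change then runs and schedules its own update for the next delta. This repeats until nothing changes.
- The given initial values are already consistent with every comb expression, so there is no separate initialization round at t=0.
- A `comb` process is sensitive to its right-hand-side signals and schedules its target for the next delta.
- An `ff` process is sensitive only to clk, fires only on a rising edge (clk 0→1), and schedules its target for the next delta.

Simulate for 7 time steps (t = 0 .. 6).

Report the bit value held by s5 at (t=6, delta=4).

1

t=0 Δ0: s5=1 s3=0 s0=0 s2=1 s1=1 clk=0 s6=1 s7=1 s4=0
  Δ1: clk:0→1
  Δ2: s5:1→0, s6:1→0
  (2Δ to stable)
t=1 Δ0: s5=0 s3=0 s0=0 s2=1 s1=1 clk=1 s6=0 s7=1 s4=0
  Δ1: clk:1→0
  (1Δ to stable)
t=2 Δ0: s5=0 s3=0 s0=0 s2=1 s1=1 clk=0 s6=0 s7=1 s4=0
  Δ1: clk:0→1
  Δ2: s5:0→1
  Δ3: s0:0→1
  Δ4: s7:1→0
  (4Δ to stable)
t=3 Δ0: s5=1 s3=0 s0=1 s2=1 s1=1 clk=1 s6=0 s7=0 s4=0
  Δ1: clk:1→0
  (1Δ to stable)
t=4 Δ0: s5=1 s3=0 s0=1 s2=1 s1=1 clk=0 s6=0 s7=0 s4=0
  Δ1: clk:0→1
  Δ2: s5:1→0
  Δ3: s0:1→0
  Δ4: s7:0→1
  (4Δ to stable)
t=5 Δ0: s5=0 s3=0 s0=0 s2=1 s1=1 clk=1 s6=0 s7=1 s4=0
  Δ1: clk:1→0
  (1Δ to stable)
t=6 Δ0: s5=0 s3=0 s0=0 s2=1 s1=1 clk=0 s6=0 s7=1 s4=0
  Δ1: clk:0→1
  Δ2: s5:0→1
  Δ3: s0:0→1
  Δ4: s7:1→0
  (4Δ to stable)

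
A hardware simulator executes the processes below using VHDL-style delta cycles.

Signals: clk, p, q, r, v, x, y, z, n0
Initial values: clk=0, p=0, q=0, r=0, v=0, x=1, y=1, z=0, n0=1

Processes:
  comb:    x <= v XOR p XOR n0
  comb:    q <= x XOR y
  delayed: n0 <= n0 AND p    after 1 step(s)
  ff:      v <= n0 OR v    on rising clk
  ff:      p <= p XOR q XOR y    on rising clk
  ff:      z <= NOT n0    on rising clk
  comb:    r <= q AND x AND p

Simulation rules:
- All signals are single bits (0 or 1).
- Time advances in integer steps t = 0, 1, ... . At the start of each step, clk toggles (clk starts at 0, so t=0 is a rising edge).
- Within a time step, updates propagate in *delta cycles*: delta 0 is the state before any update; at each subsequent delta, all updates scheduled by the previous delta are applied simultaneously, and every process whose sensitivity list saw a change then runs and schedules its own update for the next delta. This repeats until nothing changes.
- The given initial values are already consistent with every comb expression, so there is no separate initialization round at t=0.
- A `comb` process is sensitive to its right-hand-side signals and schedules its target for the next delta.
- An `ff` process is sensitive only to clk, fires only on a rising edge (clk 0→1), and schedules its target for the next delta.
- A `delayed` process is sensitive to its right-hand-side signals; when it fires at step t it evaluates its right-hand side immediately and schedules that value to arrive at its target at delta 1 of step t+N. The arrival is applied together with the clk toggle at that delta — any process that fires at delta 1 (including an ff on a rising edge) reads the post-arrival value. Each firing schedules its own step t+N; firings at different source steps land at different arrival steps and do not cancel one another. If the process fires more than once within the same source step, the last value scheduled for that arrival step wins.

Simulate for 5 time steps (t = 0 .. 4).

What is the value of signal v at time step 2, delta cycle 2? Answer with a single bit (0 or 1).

1

t=0 Δ0: r=0 z=0 x=1 n0=1 clk=0 y=1 v=0 q=0 p=0
  Δ1: clk:0→1
  Δ2: v:0→1, p:0→1
  (2Δ to stable)
t=1 Δ0: r=0 z=0 x=1 n0=1 clk=1 y=1 v=1 q=0 p=1
  Δ1: clk:1→0
  (1Δ to stable)
t=2 Δ0: r=0 z=0 x=1 n0=1 clk=0 y=1 v=1 q=0 p=1
  Δ1: clk:0→1
  Δ2: p:1→0
  Δ3: x:1→0
  Δ4: q:0→1
  (4Δ to stable)
t=3 Δ0: r=0 z=0 x=0 n0=1 clk=1 y=1 v=1 q=1 p=0
  Δ1: n0:1→0, clk:1→0
  Δ2: x:0→1
  Δ3: q:1→0
  (3Δ to stable)
t=4 Δ0: r=0 z=0 x=1 n0=0 clk=0 y=1 v=1 q=0 p=0
  Δ1: clk:0→1
  Δ2: z:0→1, p:0→1
  Δ3: x:1→0
  Δ4: q:0→1
  (4Δ to stable)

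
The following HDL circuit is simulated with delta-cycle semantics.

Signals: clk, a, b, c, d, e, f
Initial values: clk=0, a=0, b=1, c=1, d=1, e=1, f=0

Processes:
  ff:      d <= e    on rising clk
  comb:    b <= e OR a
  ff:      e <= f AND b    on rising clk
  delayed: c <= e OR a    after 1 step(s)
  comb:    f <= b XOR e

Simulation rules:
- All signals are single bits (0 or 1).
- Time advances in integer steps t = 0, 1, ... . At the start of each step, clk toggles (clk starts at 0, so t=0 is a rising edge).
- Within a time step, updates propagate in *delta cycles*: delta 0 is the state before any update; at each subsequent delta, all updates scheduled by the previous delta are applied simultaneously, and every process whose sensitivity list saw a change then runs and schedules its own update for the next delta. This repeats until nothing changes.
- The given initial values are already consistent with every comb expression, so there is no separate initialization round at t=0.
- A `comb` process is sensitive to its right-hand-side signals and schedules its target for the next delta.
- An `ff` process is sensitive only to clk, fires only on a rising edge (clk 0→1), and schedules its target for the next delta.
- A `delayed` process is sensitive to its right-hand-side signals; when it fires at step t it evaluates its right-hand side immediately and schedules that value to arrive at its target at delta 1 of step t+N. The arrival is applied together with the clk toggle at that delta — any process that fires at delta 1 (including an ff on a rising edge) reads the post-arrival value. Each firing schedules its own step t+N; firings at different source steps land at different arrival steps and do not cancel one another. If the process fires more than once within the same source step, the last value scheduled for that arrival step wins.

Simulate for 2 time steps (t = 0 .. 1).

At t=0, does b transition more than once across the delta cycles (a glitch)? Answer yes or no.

no

t=0 Δ0: a=0 e=1 clk=0 f=0 b=1 d=1 c=1
  Δ1: clk:0→1
  Δ2: e:1→0
  Δ3: f:0→1, b:1→0
  Δ4: f:1→0
  (4Δ to stable)
t=1 Δ0: a=0 e=0 clk=1 f=0 b=0 d=1 c=1
  Δ1: clk:1→0, c:1→0
  (1Δ to stable)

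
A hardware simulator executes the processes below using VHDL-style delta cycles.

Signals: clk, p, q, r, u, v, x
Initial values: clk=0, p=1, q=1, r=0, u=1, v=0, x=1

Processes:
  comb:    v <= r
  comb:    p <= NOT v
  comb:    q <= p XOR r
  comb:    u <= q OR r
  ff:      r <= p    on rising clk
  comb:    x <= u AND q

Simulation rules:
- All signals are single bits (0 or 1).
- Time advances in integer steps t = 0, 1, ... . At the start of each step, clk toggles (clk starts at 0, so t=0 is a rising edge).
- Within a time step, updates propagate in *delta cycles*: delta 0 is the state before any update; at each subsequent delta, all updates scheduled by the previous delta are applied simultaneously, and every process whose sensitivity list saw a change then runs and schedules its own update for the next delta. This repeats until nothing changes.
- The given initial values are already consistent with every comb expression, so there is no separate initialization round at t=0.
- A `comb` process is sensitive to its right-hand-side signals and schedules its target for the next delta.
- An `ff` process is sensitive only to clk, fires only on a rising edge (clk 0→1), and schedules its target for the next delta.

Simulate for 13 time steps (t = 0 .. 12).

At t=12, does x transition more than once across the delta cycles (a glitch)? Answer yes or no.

t0.Δ0 x=1 q=1 p=1 clk=0 r=0 v=0 u=1
t0.Δ1 x=1 q=1 p=1 clk=1 r=0 v=0 u=1
t0.Δ2 x=1 q=1 p=1 clk=1 r=1 v=0 u=1
t0.Δ3 x=1 q=0 p=1 clk=1 r=1 v=1 u=1
t0.Δ4 x=0 q=0 p=0 clk=1 r=1 v=1 u=1
t0.Δ5 x=0 q=1 p=0 clk=1 r=1 v=1 u=1
t0.Δ6 x=1 q=1 p=0 clk=1 r=1 v=1 u=1
t1.Δ0 x=1 q=1 p=0 clk=1 r=1 v=1 u=1
t1.Δ1 x=1 q=1 p=0 clk=0 r=1 v=1 u=1
t2.Δ0 x=1 q=1 p=0 clk=0 r=1 v=1 u=1
t2.Δ1 x=1 q=1 p=0 clk=1 r=1 v=1 u=1
t2.Δ2 x=1 q=1 p=0 clk=1 r=0 v=1 u=1
t2.Δ3 x=1 q=0 p=0 clk=1 r=0 v=0 u=1
t2.Δ4 x=0 q=0 p=1 clk=1 r=0 v=0 u=0
t2.Δ5 x=0 q=1 p=1 clk=1 r=0 v=0 u=0
t2.Δ6 x=0 q=1 p=1 clk=1 r=0 v=0 u=1
t2.Δ7 x=1 q=1 p=1 clk=1 r=0 v=0 u=1
t3.Δ0 x=1 q=1 p=1 clk=1 r=0 v=0 u=1
t3.Δ1 x=1 q=1 p=1 clk=0 r=0 v=0 u=1
t4.Δ0 x=1 q=1 p=1 clk=0 r=0 v=0 u=1
t4.Δ1 x=1 q=1 p=1 clk=1 r=0 v=0 u=1
t4.Δ2 x=1 q=1 p=1 clk=1 r=1 v=0 u=1
t4.Δ3 x=1 q=0 p=1 clk=1 r=1 v=1 u=1
t4.Δ4 x=0 q=0 p=0 clk=1 r=1 v=1 u=1
t4.Δ5 x=0 q=1 p=0 clk=1 r=1 v=1 u=1
t4.Δ6 x=1 q=1 p=0 clk=1 r=1 v=1 u=1
t5.Δ0 x=1 q=1 p=0 clk=1 r=1 v=1 u=1
t5.Δ1 x=1 q=1 p=0 clk=0 r=1 v=1 u=1
t6.Δ0 x=1 q=1 p=0 clk=0 r=1 v=1 u=1
t6.Δ1 x=1 q=1 p=0 clk=1 r=1 v=1 u=1
t6.Δ2 x=1 q=1 p=0 clk=1 r=0 v=1 u=1
t6.Δ3 x=1 q=0 p=0 clk=1 r=0 v=0 u=1
t6.Δ4 x=0 q=0 p=1 clk=1 r=0 v=0 u=0
t6.Δ5 x=0 q=1 p=1 clk=1 r=0 v=0 u=0
t6.Δ6 x=0 q=1 p=1 clk=1 r=0 v=0 u=1
t6.Δ7 x=1 q=1 p=1 clk=1 r=0 v=0 u=1
t7.Δ0 x=1 q=1 p=1 clk=1 r=0 v=0 u=1
t7.Δ1 x=1 q=1 p=1 clk=0 r=0 v=0 u=1
t8.Δ0 x=1 q=1 p=1 clk=0 r=0 v=0 u=1
t8.Δ1 x=1 q=1 p=1 clk=1 r=0 v=0 u=1
t8.Δ2 x=1 q=1 p=1 clk=1 r=1 v=0 u=1
t8.Δ3 x=1 q=0 p=1 clk=1 r=1 v=1 u=1
t8.Δ4 x=0 q=0 p=0 clk=1 r=1 v=1 u=1
t8.Δ5 x=0 q=1 p=0 clk=1 r=1 v=1 u=1
t8.Δ6 x=1 q=1 p=0 clk=1 r=1 v=1 u=1
t9.Δ0 x=1 q=1 p=0 clk=1 r=1 v=1 u=1
t9.Δ1 x=1 q=1 p=0 clk=0 r=1 v=1 u=1
t10.Δ0 x=1 q=1 p=0 clk=0 r=1 v=1 u=1
t10.Δ1 x=1 q=1 p=0 clk=1 r=1 v=1 u=1
t10.Δ2 x=1 q=1 p=0 clk=1 r=0 v=1 u=1
t10.Δ3 x=1 q=0 p=0 clk=1 r=0 v=0 u=1
t10.Δ4 x=0 q=0 p=1 clk=1 r=0 v=0 u=0
t10.Δ5 x=0 q=1 p=1 clk=1 r=0 v=0 u=0
t10.Δ6 x=0 q=1 p=1 clk=1 r=0 v=0 u=1
t10.Δ7 x=1 q=1 p=1 clk=1 r=0 v=0 u=1
t11.Δ0 x=1 q=1 p=1 clk=1 r=0 v=0 u=1
t11.Δ1 x=1 q=1 p=1 clk=0 r=0 v=0 u=1
t12.Δ0 x=1 q=1 p=1 clk=0 r=0 v=0 u=1
t12.Δ1 x=1 q=1 p=1 clk=1 r=0 v=0 u=1
t12.Δ2 x=1 q=1 p=1 clk=1 r=1 v=0 u=1
t12.Δ3 x=1 q=0 p=1 clk=1 r=1 v=1 u=1
t12.Δ4 x=0 q=0 p=0 clk=1 r=1 v=1 u=1
t12.Δ5 x=0 q=1 p=0 clk=1 r=1 v=1 u=1
t12.Δ6 x=1 q=1 p=0 clk=1 r=1 v=1 u=1

yes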